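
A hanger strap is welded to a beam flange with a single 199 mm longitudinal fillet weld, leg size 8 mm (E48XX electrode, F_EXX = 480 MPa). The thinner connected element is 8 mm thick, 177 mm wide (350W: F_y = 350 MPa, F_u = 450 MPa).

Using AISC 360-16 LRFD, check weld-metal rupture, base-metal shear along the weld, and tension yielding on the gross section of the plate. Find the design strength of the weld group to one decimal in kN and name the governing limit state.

Weld metal: throat = 0.707×8 = 5.656 mm, L = 199 mm. φR_n = 0.75 × 0.6 × 480 × 5.656 × 199 = 243.1 kN.
Base metal shear (8 mm plate): yield φR_n = 1.0×0.6×350×8×199 = 334.3 kN; rupture φR_n = 0.75×0.6×450×8×199 = 322.4 kN; take 322.4 kN (rupture).
Tension yield (gross): A_g = 177×8 = 1416 mm². φR_n = 0.90 × 350 × 1416 = 446.0 kN.
Governing: min(243.1, 322.4, 446.0) = 243.1 kN → weld metal.

243.1 kN (weld metal governs)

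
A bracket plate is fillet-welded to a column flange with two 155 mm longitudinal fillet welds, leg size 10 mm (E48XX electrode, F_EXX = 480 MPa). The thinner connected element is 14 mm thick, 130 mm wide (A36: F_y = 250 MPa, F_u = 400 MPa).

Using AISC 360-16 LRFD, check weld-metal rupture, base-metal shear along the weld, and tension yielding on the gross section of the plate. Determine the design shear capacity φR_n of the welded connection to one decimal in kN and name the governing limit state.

Weld metal: throat = 0.707×10 = 7.07 mm, L = 2×155 = 310 mm. φR_n = 0.75 × 0.6 × 480 × 7.07 × 310 = 473.4 kN.
Base metal shear (14 mm plate): yield φR_n = 1.0×0.6×250×14×310 = 651.0 kN; rupture φR_n = 0.75×0.6×400×14×310 = 781.2 kN; take 651.0 kN (yield).
Tension yield (gross): A_g = 130×14 = 1820 mm². φR_n = 0.90 × 250 × 1820 = 409.5 kN.
Governing: min(473.4, 651.0, 409.5) = 409.5 kN → gross-section yield.

409.5 kN (gross-section yield governs)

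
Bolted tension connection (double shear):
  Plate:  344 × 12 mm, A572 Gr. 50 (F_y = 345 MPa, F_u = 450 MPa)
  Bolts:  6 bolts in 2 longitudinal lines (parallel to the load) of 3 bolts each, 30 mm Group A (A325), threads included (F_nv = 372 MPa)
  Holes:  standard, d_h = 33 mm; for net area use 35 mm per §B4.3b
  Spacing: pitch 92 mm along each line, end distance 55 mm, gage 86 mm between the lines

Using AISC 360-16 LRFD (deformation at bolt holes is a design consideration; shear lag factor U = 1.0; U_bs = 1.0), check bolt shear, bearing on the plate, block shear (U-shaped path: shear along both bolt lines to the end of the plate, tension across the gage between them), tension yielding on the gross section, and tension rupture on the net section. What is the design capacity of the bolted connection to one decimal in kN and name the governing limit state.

Bolt shear: A_b = π(30)²/4 = 706.86 mm². φR_n = 0.75 × 372 × 706.86 × 6 × 2 = 2366.6 kN.
Bearing (12 mm plate, F_u = 450 MPa): end bolts L_c = 55 − 33/2 = 38.5, R_n = min(1.2×38.5×12×450, 2.4×30×12×450) = 249.48 kN/bolt; interior L_c = 92 − 33 = 59, R_n = 382.32 kN/bolt. φR_n = 0.75 × (2×249.48 + 4×382.32) = 1521.2 kN.
Block shear: shear path 2×[55+2×92] = 2×239 mm, A_gv = 5736, A_nv = 2×(239 − 2.5×35)×12 = 3636 mm²; tension across gage: (86 − 1×35)×12 = 612 mm². R_n = min(0.6×450×3636, 0.6×345×5736) + 1.0×450×612 = min(981.72, 1187.4) + 275.4 = 1257.1 kN. φR_n = 0.75 × 1257.1 = 942.8 kN.
Tension yield (gross): A_g = 344×12 = 4128 mm². φR_n = 0.90 × 345 × 4128 = 1281.7 kN.
Tension rupture (net): A_n = (344 − 2×35)×12 = 3288 mm² (U = 1.0, A_e = A_n). φR_n = 0.75 × 450 × 3288 = 1109.7 kN.
Governing: min(2366.6, 1521.2, 942.8, 1281.7, 1109.7) = 942.8 kN → block shear.

942.8 kN (block shear governs)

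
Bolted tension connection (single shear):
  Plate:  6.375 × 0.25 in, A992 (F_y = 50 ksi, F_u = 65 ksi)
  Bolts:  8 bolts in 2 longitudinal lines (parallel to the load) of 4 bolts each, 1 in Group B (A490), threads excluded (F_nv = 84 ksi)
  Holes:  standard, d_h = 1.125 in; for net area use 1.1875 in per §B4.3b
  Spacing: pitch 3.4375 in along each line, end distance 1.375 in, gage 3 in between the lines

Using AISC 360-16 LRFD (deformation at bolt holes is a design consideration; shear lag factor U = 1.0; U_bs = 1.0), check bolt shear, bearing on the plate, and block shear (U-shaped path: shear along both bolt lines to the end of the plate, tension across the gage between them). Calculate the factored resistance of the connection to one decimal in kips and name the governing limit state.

Bolt shear: A_b = π(1)²/4 = 0.7854 in². φR_n = 0.75 × 84 × 0.7854 × 8 × 1 = 395.8 kips.
Bearing (0.25 in plate, F_u = 65 ksi): end bolts L_c = 1.375 − 1.125/2 = 0.8125, R_n = min(1.2×0.8125×0.25×65, 2.4×1×0.25×65) = 15.844 kips/bolt; interior L_c = 3.4375 − 1.125 = 2.3125, R_n = 39 kips/bolt. φR_n = 0.75 × (2×15.844 + 6×39) = 199.3 kips.
Block shear: shear path 2×[1.375+3×3.4375] = 2×11.6875 in, A_gv = 5.8438, A_nv = 2×(11.6875 − 3.5×1.1875)×0.25 = 3.7656 in²; tension across gage: (3 − 1×1.1875)×0.25 = 0.45313 in². R_n = min(0.6×65×3.7656, 0.6×50×5.8438) + 1.0×65×0.45313 = min(146.86, 175.31) + 29.453 = 176.31 kips. φR_n = 0.75 × 176.31 = 132.2 kips.
Governing: min(395.8, 199.3, 132.2) = 132.2 kips → block shear.

132.2 kips (block shear governs)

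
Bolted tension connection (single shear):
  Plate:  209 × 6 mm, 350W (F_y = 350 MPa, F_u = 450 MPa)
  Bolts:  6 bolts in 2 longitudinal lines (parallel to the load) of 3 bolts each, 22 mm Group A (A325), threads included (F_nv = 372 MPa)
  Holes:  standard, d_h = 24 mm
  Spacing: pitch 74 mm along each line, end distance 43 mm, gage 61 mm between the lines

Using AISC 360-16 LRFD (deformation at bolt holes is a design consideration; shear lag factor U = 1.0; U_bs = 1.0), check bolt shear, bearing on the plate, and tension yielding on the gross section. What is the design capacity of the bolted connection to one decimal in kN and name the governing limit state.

395.0 kN (gross-section yield governs)

Bolt shear: A_b = π(22)²/4 = 380.13 mm². φR_n = 0.75 × 372 × 380.13 × 6 × 1 = 636.3 kN.
Bearing (6 mm plate, F_u = 450 MPa): end bolts L_c = 43 − 24/2 = 31, R_n = min(1.2×31×6×450, 2.4×22×6×450) = 100.44 kN/bolt; interior L_c = 74 − 24 = 50, R_n = 142.56 kN/bolt. φR_n = 0.75 × (2×100.44 + 4×142.56) = 578.3 kN.
Tension yield (gross): A_g = 209×6 = 1254 mm². φR_n = 0.90 × 350 × 1254 = 395.0 kN.
Governing: min(636.3, 578.3, 395.0) = 395.0 kN → gross-section yield.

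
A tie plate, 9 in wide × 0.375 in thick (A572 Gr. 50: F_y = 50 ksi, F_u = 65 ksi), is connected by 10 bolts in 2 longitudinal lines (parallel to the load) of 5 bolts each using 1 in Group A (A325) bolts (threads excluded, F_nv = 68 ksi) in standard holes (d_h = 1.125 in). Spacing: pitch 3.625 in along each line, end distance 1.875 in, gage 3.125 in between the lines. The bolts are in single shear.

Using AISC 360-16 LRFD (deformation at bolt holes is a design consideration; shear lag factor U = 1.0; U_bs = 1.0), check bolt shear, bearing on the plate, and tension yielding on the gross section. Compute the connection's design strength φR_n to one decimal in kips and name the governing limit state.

151.9 kips (gross-section yield governs)

Bolt shear: A_b = π(1)²/4 = 0.7854 in². φR_n = 0.75 × 68 × 0.7854 × 10 × 1 = 400.6 kips.
Bearing (0.375 in plate, F_u = 65 ksi): end bolts L_c = 1.875 − 1.125/2 = 1.3125, R_n = min(1.2×1.3125×0.375×65, 2.4×1×0.375×65) = 38.391 kips/bolt; interior L_c = 3.625 − 1.125 = 2.5, R_n = 58.5 kips/bolt. φR_n = 0.75 × (2×38.391 + 8×58.5) = 408.6 kips.
Tension yield (gross): A_g = 9×0.375 = 3.375 in². φR_n = 0.90 × 50 × 3.375 = 151.9 kips.
Governing: min(400.6, 408.6, 151.9) = 151.9 kips → gross-section yield.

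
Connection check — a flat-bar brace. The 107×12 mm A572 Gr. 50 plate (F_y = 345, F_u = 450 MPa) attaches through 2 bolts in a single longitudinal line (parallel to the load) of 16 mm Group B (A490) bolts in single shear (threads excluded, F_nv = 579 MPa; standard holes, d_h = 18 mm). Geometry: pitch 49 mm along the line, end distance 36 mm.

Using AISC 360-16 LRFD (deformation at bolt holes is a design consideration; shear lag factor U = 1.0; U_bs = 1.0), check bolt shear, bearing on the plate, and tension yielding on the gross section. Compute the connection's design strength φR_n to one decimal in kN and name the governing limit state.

174.6 kN (bolt shear governs)

Bolt shear: A_b = π(16)²/4 = 201.06 mm². φR_n = 0.75 × 579 × 201.06 × 2 × 1 = 174.6 kN.
Bearing (12 mm plate, F_u = 450 MPa): end bolts L_c = 36 − 18/2 = 27, R_n = min(1.2×27×12×450, 2.4×16×12×450) = 174.96 kN/bolt; interior L_c = 49 − 18 = 31, R_n = 200.88 kN/bolt. φR_n = 0.75 × (1×174.96 + 1×200.88) = 281.9 kN.
Tension yield (gross): A_g = 107×12 = 1284 mm². φR_n = 0.90 × 345 × 1284 = 398.7 kN.
Governing: min(174.6, 281.9, 398.7) = 174.6 kN → bolt shear.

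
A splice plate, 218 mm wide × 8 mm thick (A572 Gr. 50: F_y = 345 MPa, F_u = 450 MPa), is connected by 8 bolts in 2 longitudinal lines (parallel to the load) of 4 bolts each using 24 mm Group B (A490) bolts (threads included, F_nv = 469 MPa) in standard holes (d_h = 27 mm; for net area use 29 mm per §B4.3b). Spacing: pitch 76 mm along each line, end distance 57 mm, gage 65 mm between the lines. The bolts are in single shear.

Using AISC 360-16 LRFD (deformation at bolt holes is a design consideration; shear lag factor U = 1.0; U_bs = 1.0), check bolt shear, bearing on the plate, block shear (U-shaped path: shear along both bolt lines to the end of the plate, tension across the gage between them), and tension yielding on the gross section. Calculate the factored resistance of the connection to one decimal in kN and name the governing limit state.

Bolt shear: A_b = π(24)²/4 = 452.39 mm². φR_n = 0.75 × 469 × 452.39 × 8 × 1 = 1273.0 kN.
Bearing (8 mm plate, F_u = 450 MPa): end bolts L_c = 57 − 27/2 = 43.5, R_n = min(1.2×43.5×8×450, 2.4×24×8×450) = 187.92 kN/bolt; interior L_c = 76 − 27 = 49, R_n = 207.36 kN/bolt. φR_n = 0.75 × (2×187.92 + 6×207.36) = 1215.0 kN.
Block shear: shear path 2×[57+3×76] = 2×285 mm, A_gv = 4560, A_nv = 2×(285 − 3.5×29)×8 = 2936 mm²; tension across gage: (65 − 1×29)×8 = 288 mm². R_n = min(0.6×450×2936, 0.6×345×4560) + 1.0×450×288 = min(792.72, 943.92) + 129.6 = 922.32 kN. φR_n = 0.75 × 922.32 = 691.7 kN.
Tension yield (gross): A_g = 218×8 = 1744 mm². φR_n = 0.90 × 345 × 1744 = 541.5 kN.
Governing: min(1273.0, 1215.0, 691.7, 541.5) = 541.5 kN → gross-section yield.

541.5 kN (gross-section yield governs)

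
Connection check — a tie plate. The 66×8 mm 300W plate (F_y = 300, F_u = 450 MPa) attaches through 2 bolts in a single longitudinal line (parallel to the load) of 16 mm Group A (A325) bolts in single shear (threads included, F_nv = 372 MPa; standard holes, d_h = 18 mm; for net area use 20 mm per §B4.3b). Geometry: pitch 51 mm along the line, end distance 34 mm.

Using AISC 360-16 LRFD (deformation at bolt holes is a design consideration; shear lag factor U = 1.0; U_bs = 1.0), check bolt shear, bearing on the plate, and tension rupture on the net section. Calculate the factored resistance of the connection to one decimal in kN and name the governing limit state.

112.2 kN (bolt shear governs)

Bolt shear: A_b = π(16)²/4 = 201.06 mm². φR_n = 0.75 × 372 × 201.06 × 2 × 1 = 112.2 kN.
Bearing (8 mm plate, F_u = 450 MPa): end bolts L_c = 34 − 18/2 = 25, R_n = min(1.2×25×8×450, 2.4×16×8×450) = 108 kN/bolt; interior L_c = 51 − 18 = 33, R_n = 138.24 kN/bolt. φR_n = 0.75 × (1×108 + 1×138.24) = 184.7 kN.
Tension rupture (net): A_n = (66 − 1×20)×8 = 368 mm² (U = 1.0, A_e = A_n). φR_n = 0.75 × 450 × 368 = 124.2 kN.
Governing: min(112.2, 184.7, 124.2) = 112.2 kN → bolt shear.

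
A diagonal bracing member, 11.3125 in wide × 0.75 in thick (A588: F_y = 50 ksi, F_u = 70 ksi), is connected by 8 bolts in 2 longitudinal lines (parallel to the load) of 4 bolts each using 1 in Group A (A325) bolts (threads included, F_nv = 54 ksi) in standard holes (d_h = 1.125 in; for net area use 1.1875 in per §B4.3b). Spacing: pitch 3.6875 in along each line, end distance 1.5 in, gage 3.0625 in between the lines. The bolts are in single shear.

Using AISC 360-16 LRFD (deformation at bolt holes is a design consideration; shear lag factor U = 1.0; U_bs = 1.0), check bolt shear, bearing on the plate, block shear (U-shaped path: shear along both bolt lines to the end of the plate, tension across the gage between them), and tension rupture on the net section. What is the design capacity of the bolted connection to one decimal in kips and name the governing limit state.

254.5 kips (bolt shear governs)

Bolt shear: A_b = π(1)²/4 = 0.7854 in². φR_n = 0.75 × 54 × 0.7854 × 8 × 1 = 254.5 kips.
Bearing (0.75 in plate, F_u = 70 ksi): end bolts L_c = 1.5 − 1.125/2 = 0.9375, R_n = min(1.2×0.9375×0.75×70, 2.4×1×0.75×70) = 59.063 kips/bolt; interior L_c = 3.6875 − 1.125 = 2.5625, R_n = 126 kips/bolt. φR_n = 0.75 × (2×59.063 + 6×126) = 655.6 kips.
Block shear: shear path 2×[1.5+3×3.6875] = 2×12.5625 in, A_gv = 18.844, A_nv = 2×(12.5625 − 3.5×1.1875)×0.75 = 12.609 in²; tension across gage: (3.0625 − 1×1.1875)×0.75 = 1.4063 in². R_n = min(0.6×70×12.609, 0.6×50×18.844) + 1.0×70×1.4063 = min(529.58, 565.32) + 98.441 = 628.02 kips. φR_n = 0.75 × 628.02 = 471.0 kips.
Tension rupture (net): A_n = (11.3125 − 2×1.1875)×0.75 = 6.7031 in² (U = 1.0, A_e = A_n). φR_n = 0.75 × 70 × 6.7031 = 351.9 kips.
Governing: min(254.5, 655.6, 471.0, 351.9) = 254.5 kips → bolt shear.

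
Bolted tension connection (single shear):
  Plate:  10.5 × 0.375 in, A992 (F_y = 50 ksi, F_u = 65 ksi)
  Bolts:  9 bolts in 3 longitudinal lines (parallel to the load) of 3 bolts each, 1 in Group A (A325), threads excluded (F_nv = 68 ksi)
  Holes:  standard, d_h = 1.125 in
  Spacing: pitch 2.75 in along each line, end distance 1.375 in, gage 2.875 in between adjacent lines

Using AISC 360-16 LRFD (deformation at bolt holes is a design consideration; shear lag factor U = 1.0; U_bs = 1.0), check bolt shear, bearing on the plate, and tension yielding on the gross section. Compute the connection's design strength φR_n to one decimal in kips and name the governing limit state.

Bolt shear: A_b = π(1)²/4 = 0.7854 in². φR_n = 0.75 × 68 × 0.7854 × 9 × 1 = 360.5 kips.
Bearing (0.375 in plate, F_u = 65 ksi): end bolts L_c = 1.375 − 1.125/2 = 0.8125, R_n = min(1.2×0.8125×0.375×65, 2.4×1×0.375×65) = 23.766 kips/bolt; interior L_c = 2.75 − 1.125 = 1.625, R_n = 47.531 kips/bolt. φR_n = 0.75 × (3×23.766 + 6×47.531) = 267.4 kips.
Tension yield (gross): A_g = 10.5×0.375 = 3.9375 in². φR_n = 0.90 × 50 × 3.9375 = 177.2 kips.
Governing: min(360.5, 267.4, 177.2) = 177.2 kips → gross-section yield.

177.2 kips (gross-section yield governs)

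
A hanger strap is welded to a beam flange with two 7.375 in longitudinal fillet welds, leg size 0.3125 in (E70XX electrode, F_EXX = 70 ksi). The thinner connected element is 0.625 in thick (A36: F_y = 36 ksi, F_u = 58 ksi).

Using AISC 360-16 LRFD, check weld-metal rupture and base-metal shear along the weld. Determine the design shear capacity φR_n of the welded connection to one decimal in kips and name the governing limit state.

Weld metal: throat = 0.707×0.3125 = 0.22094 in, L = 2×7.375 = 14.75 in. φR_n = 0.75 × 0.6 × 70 × 0.22094 × 14.75 = 102.7 kips.
Base metal shear (0.625 in plate): yield φR_n = 1.0×0.6×36×0.625×14.75 = 199.1 kips; rupture φR_n = 0.75×0.6×58×0.625×14.75 = 240.6 kips; take 199.1 kips (yield).
Governing: min(102.7, 199.1) = 102.7 kips → weld metal.

102.7 kips (weld metal governs)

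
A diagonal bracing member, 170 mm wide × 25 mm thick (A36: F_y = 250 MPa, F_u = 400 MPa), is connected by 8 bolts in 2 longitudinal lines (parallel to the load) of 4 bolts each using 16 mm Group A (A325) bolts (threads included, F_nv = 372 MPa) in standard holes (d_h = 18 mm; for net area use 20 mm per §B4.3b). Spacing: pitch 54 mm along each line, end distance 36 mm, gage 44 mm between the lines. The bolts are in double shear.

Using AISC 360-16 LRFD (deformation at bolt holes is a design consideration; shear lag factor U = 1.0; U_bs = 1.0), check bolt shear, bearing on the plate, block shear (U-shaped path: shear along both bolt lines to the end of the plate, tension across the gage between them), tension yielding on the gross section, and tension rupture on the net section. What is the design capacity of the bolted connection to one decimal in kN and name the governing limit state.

Bolt shear: A_b = π(16)²/4 = 201.06 mm². φR_n = 0.75 × 372 × 201.06 × 8 × 2 = 897.5 kN.
Bearing (25 mm plate, F_u = 400 MPa): end bolts L_c = 36 − 18/2 = 27, R_n = min(1.2×27×25×400, 2.4×16×25×400) = 324 kN/bolt; interior L_c = 54 − 18 = 36, R_n = 384 kN/bolt. φR_n = 0.75 × (2×324 + 6×384) = 2214.0 kN.
Block shear: shear path 2×[36+3×54] = 2×198 mm, A_gv = 9900, A_nv = 2×(198 − 3.5×20)×25 = 6400 mm²; tension across gage: (44 − 1×20)×25 = 600 mm². R_n = min(0.6×400×6400, 0.6×250×9900) + 1.0×400×600 = min(1536, 1485) + 240 = 1725 kN. φR_n = 0.75 × 1725 = 1293.8 kN.
Tension yield (gross): A_g = 170×25 = 4250 mm². φR_n = 0.90 × 250 × 4250 = 956.3 kN.
Tension rupture (net): A_n = (170 − 2×20)×25 = 3250 mm² (U = 1.0, A_e = A_n). φR_n = 0.75 × 400 × 3250 = 975.0 kN.
Governing: min(897.5, 2214.0, 1293.8, 956.3, 975.0) = 897.5 kN → bolt shear.

897.5 kN (bolt shear governs)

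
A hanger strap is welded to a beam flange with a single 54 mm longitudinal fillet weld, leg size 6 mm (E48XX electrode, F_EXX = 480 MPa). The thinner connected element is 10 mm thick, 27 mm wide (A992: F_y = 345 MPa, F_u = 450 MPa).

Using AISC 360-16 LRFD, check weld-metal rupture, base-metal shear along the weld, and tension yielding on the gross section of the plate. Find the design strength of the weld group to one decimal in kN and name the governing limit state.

Weld metal: throat = 0.707×6 = 4.242 mm, L = 54 mm. φR_n = 0.75 × 0.6 × 480 × 4.242 × 54 = 49.5 kN.
Base metal shear (10 mm plate): yield φR_n = 1.0×0.6×345×10×54 = 111.8 kN; rupture φR_n = 0.75×0.6×450×10×54 = 109.4 kN; take 109.4 kN (rupture).
Tension yield (gross): A_g = 27×10 = 270 mm². φR_n = 0.90 × 345 × 270 = 83.8 kN.
Governing: min(49.5, 109.4, 83.8) = 49.5 kN → weld metal.

49.5 kN (weld metal governs)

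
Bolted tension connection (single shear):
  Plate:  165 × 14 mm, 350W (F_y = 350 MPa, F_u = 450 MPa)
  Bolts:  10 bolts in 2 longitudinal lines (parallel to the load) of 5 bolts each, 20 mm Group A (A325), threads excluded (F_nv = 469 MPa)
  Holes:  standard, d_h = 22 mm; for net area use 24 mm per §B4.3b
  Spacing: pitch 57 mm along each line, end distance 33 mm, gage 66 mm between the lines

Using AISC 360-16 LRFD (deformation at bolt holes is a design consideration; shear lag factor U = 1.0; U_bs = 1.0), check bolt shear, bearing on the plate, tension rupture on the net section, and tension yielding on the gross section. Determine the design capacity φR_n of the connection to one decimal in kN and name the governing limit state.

552.8 kN (net-section rupture governs)

Bolt shear: A_b = π(20)²/4 = 314.16 mm². φR_n = 0.75 × 469 × 314.16 × 10 × 1 = 1105.1 kN.
Bearing (14 mm plate, F_u = 450 MPa): end bolts L_c = 33 − 22/2 = 22, R_n = min(1.2×22×14×450, 2.4×20×14×450) = 166.32 kN/bolt; interior L_c = 57 − 22 = 35, R_n = 264.6 kN/bolt. φR_n = 0.75 × (2×166.32 + 8×264.6) = 1837.1 kN.
Tension rupture (net): A_n = (165 − 2×24)×14 = 1638 mm² (U = 1.0, A_e = A_n). φR_n = 0.75 × 450 × 1638 = 552.8 kN.
Tension yield (gross): A_g = 165×14 = 2310 mm². φR_n = 0.90 × 350 × 2310 = 727.7 kN.
Governing: min(1105.1, 1837.1, 552.8, 727.7) = 552.8 kN → net-section rupture.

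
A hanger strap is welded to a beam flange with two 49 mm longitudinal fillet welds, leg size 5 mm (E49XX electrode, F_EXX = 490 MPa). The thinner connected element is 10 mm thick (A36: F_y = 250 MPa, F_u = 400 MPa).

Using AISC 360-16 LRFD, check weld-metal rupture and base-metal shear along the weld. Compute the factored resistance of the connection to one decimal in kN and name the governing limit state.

76.4 kN (weld metal governs)

Weld metal: throat = 0.707×5 = 3.535 mm, L = 2×49 = 98 mm. φR_n = 0.75 × 0.6 × 490 × 3.535 × 98 = 76.4 kN.
Base metal shear (10 mm plate): yield φR_n = 1.0×0.6×250×10×98 = 147.0 kN; rupture φR_n = 0.75×0.6×400×10×98 = 176.4 kN; take 147.0 kN (yield).
Governing: min(76.4, 147.0) = 76.4 kN → weld metal.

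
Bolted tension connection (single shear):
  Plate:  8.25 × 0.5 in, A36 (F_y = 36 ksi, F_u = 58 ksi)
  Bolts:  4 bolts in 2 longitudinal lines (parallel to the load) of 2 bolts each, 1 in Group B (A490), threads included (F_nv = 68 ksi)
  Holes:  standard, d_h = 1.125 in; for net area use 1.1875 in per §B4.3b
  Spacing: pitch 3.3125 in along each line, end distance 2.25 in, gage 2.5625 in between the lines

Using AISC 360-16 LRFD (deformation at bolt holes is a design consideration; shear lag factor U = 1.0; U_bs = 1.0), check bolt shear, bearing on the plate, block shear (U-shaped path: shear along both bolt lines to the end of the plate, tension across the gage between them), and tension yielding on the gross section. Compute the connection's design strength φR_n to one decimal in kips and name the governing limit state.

120.0 kips (block shear governs)

Bolt shear: A_b = π(1)²/4 = 0.7854 in². φR_n = 0.75 × 68 × 0.7854 × 4 × 1 = 160.2 kips.
Bearing (0.5 in plate, F_u = 58 ksi): end bolts L_c = 2.25 − 1.125/2 = 1.6875, R_n = min(1.2×1.6875×0.5×58, 2.4×1×0.5×58) = 58.725 kips/bolt; interior L_c = 3.3125 − 1.125 = 2.1875, R_n = 69.6 kips/bolt. φR_n = 0.75 × (2×58.725 + 2×69.6) = 192.5 kips.
Block shear: shear path 2×[2.25+1×3.3125] = 2×5.5625 in, A_gv = 5.5625, A_nv = 2×(5.5625 − 1.5×1.1875)×0.5 = 3.7813 in²; tension across gage: (2.5625 − 1×1.1875)×0.5 = 0.6875 in². R_n = min(0.6×58×3.7813, 0.6×36×5.5625) + 1.0×58×0.6875 = min(131.59, 120.15) + 39.875 = 160.03 kips. φR_n = 0.75 × 160.03 = 120.0 kips.
Tension yield (gross): A_g = 8.25×0.5 = 4.125 in². φR_n = 0.90 × 36 × 4.125 = 133.7 kips.
Governing: min(160.2, 192.5, 120.0, 133.7) = 120.0 kips → block shear.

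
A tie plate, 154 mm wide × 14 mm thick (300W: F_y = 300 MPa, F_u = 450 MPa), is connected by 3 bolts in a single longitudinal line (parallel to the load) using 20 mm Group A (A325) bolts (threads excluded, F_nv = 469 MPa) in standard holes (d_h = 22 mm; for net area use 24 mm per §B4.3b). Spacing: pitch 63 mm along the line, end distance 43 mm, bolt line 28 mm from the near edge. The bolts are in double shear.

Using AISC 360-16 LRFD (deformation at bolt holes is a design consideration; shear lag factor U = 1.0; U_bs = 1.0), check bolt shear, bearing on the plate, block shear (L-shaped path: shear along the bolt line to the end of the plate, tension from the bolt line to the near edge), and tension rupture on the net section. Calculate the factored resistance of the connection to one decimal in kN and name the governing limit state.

384.6 kN (block shear governs)

Bolt shear: A_b = π(20)²/4 = 314.16 mm². φR_n = 0.75 × 469 × 314.16 × 3 × 2 = 663.0 kN.
Bearing (14 mm plate, F_u = 450 MPa): end bolts L_c = 43 − 22/2 = 32, R_n = min(1.2×32×14×450, 2.4×20×14×450) = 241.92 kN/bolt; interior L_c = 63 − 22 = 41, R_n = 302.4 kN/bolt. φR_n = 0.75 × (1×241.92 + 2×302.4) = 635.0 kN.
Block shear: shear path 1×[43+2×63] = 1×169 mm, A_gv = 2366, A_nv = 1×(169 − 2.5×24)×14 = 1526 mm²; tension to near edge: (28 − 0.5×24)×14 = 224 mm². R_n = min(0.6×450×1526, 0.6×300×2366) + 1.0×450×224 = min(412.02, 425.88) + 100.8 = 512.82 kN. φR_n = 0.75 × 512.82 = 384.6 kN.
Tension rupture (net): A_n = (154 − 1×24)×14 = 1820 mm² (U = 1.0, A_e = A_n). φR_n = 0.75 × 450 × 1820 = 614.3 kN.
Governing: min(663.0, 635.0, 384.6, 614.3) = 384.6 kN → block shear.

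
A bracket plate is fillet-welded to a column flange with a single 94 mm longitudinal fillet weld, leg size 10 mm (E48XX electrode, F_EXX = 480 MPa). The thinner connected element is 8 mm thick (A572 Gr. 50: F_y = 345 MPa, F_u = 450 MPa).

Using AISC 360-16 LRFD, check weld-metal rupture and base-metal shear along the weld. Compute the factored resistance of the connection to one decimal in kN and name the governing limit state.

143.5 kN (weld metal governs)

Weld metal: throat = 0.707×10 = 7.07 mm, L = 94 mm. φR_n = 0.75 × 0.6 × 480 × 7.07 × 94 = 143.5 kN.
Base metal shear (8 mm plate): yield φR_n = 1.0×0.6×345×8×94 = 155.7 kN; rupture φR_n = 0.75×0.6×450×8×94 = 152.3 kN; take 152.3 kN (rupture).
Governing: min(143.5, 152.3) = 143.5 kN → weld metal.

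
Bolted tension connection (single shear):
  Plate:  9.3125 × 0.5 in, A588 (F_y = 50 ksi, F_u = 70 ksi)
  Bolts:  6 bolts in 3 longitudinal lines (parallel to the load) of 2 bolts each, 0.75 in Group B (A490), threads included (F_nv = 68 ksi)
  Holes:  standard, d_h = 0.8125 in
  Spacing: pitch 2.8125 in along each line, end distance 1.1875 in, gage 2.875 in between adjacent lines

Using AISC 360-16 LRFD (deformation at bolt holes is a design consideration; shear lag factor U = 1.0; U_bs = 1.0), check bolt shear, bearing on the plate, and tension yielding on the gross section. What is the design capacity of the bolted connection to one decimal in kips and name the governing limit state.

Bolt shear: A_b = π(0.75)²/4 = 0.44179 in². φR_n = 0.75 × 68 × 0.44179 × 6 × 1 = 135.2 kips.
Bearing (0.5 in plate, F_u = 70 ksi): end bolts L_c = 1.1875 − 0.8125/2 = 0.78125, R_n = min(1.2×0.78125×0.5×70, 2.4×0.75×0.5×70) = 32.813 kips/bolt; interior L_c = 2.8125 − 0.8125 = 2, R_n = 63 kips/bolt. φR_n = 0.75 × (3×32.813 + 3×63) = 215.6 kips.
Tension yield (gross): A_g = 9.3125×0.5 = 4.6563 in². φR_n = 0.90 × 50 × 4.6563 = 209.5 kips.
Governing: min(135.2, 215.6, 209.5) = 135.2 kips → bolt shear.

135.2 kips (bolt shear governs)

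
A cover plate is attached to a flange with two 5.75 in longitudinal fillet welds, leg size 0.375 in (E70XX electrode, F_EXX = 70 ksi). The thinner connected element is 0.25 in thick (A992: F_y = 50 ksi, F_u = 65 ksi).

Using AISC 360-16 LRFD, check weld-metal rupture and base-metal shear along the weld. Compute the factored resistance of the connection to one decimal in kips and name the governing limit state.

Weld metal: throat = 0.707×0.375 = 0.26513 in, L = 2×5.75 = 11.5 in. φR_n = 0.75 × 0.6 × 70 × 0.26513 × 11.5 = 96.0 kips.
Base metal shear (0.25 in plate): yield φR_n = 1.0×0.6×50×0.25×11.5 = 86.3 kips; rupture φR_n = 0.75×0.6×65×0.25×11.5 = 84.1 kips; take 84.1 kips (rupture).
Governing: min(96.0, 84.1) = 84.1 kips → base-metal shear.

84.1 kips (base-metal shear governs)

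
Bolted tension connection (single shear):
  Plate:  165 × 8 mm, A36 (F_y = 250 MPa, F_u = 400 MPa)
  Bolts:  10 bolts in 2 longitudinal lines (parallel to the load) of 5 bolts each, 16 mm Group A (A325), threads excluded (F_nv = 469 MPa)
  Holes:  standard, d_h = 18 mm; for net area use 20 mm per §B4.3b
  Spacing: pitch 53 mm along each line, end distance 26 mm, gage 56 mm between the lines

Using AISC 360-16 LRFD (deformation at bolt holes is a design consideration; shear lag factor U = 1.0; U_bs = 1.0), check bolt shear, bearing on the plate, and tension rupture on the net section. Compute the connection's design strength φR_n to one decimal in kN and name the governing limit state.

Bolt shear: A_b = π(16)²/4 = 201.06 mm². φR_n = 0.75 × 469 × 201.06 × 10 × 1 = 707.2 kN.
Bearing (8 mm plate, F_u = 400 MPa): end bolts L_c = 26 − 18/2 = 17, R_n = min(1.2×17×8×400, 2.4×16×8×400) = 65.28 kN/bolt; interior L_c = 53 − 18 = 35, R_n = 122.88 kN/bolt. φR_n = 0.75 × (2×65.28 + 8×122.88) = 835.2 kN.
Tension rupture (net): A_n = (165 − 2×20)×8 = 1000 mm² (U = 1.0, A_e = A_n). φR_n = 0.75 × 400 × 1000 = 300.0 kN.
Governing: min(707.2, 835.2, 300.0) = 300.0 kN → net-section rupture.

300.0 kN (net-section rupture governs)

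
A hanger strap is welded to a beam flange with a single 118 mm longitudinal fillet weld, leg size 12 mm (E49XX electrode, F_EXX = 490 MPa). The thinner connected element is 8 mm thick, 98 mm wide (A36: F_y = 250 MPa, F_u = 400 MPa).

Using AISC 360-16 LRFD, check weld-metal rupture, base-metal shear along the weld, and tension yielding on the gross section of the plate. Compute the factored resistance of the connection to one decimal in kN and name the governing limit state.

Weld metal: throat = 0.707×12 = 8.484 mm, L = 118 mm. φR_n = 0.75 × 0.6 × 490 × 8.484 × 118 = 220.7 kN.
Base metal shear (8 mm plate): yield φR_n = 1.0×0.6×250×8×118 = 141.6 kN; rupture φR_n = 0.75×0.6×400×8×118 = 169.9 kN; take 141.6 kN (yield).
Tension yield (gross): A_g = 98×8 = 784 mm². φR_n = 0.90 × 250 × 784 = 176.4 kN.
Governing: min(220.7, 141.6, 176.4) = 141.6 kN → base-metal shear.

141.6 kN (base-metal shear governs)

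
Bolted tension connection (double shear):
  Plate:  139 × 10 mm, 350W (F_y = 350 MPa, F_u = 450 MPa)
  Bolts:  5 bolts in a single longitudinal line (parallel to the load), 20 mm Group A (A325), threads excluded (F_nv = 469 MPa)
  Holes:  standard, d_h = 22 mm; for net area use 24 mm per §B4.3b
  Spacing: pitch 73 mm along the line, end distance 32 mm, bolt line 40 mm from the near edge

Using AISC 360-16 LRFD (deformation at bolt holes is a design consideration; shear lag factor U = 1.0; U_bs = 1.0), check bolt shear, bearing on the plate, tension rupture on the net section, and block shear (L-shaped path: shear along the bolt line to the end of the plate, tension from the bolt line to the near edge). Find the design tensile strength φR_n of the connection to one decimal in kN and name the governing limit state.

388.1 kN (net-section rupture governs)

Bolt shear: A_b = π(20)²/4 = 314.16 mm². φR_n = 0.75 × 469 × 314.16 × 5 × 2 = 1105.1 kN.
Bearing (10 mm plate, F_u = 450 MPa): end bolts L_c = 32 − 22/2 = 21, R_n = min(1.2×21×10×450, 2.4×20×10×450) = 113.4 kN/bolt; interior L_c = 73 − 22 = 51, R_n = 216 kN/bolt. φR_n = 0.75 × (1×113.4 + 4×216) = 733.1 kN.
Tension rupture (net): A_n = (139 − 1×24)×10 = 1150 mm² (U = 1.0, A_e = A_n). φR_n = 0.75 × 450 × 1150 = 388.1 kN.
Block shear: shear path 1×[32+4×73] = 1×324 mm, A_gv = 3240, A_nv = 1×(324 − 4.5×24)×10 = 2160 mm²; tension to near edge: (40 − 0.5×24)×10 = 280 mm². R_n = min(0.6×450×2160, 0.6×350×3240) + 1.0×450×280 = min(583.2, 680.4) + 126 = 709.2 kN. φR_n = 0.75 × 709.2 = 531.9 kN.
Governing: min(1105.1, 733.1, 388.1, 531.9) = 388.1 kN → net-section rupture.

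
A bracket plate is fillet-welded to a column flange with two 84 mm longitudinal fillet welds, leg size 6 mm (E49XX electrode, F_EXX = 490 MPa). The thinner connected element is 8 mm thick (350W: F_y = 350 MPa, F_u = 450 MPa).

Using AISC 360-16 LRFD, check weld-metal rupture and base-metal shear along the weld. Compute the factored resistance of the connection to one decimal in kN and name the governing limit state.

157.1 kN (weld metal governs)

Weld metal: throat = 0.707×6 = 4.242 mm, L = 2×84 = 168 mm. φR_n = 0.75 × 0.6 × 490 × 4.242 × 168 = 157.1 kN.
Base metal shear (8 mm plate): yield φR_n = 1.0×0.6×350×8×168 = 282.2 kN; rupture φR_n = 0.75×0.6×450×8×168 = 272.2 kN; take 272.2 kN (rupture).
Governing: min(157.1, 272.2) = 157.1 kN → weld metal.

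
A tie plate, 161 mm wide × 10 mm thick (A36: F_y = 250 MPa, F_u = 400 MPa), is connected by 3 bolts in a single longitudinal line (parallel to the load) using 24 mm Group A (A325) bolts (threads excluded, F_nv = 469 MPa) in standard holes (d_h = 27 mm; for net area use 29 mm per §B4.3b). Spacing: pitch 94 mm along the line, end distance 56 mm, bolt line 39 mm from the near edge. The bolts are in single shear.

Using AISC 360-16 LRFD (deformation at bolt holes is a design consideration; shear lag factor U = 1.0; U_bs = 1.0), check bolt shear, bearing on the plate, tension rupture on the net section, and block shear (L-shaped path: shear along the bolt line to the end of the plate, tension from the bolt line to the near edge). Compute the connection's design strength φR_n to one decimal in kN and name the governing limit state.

348.0 kN (block shear governs)

Bolt shear: A_b = π(24)²/4 = 452.39 mm². φR_n = 0.75 × 469 × 452.39 × 3 × 1 = 477.4 kN.
Bearing (10 mm plate, F_u = 400 MPa): end bolts L_c = 56 − 27/2 = 42.5, R_n = min(1.2×42.5×10×400, 2.4×24×10×400) = 204 kN/bolt; interior L_c = 94 − 27 = 67, R_n = 230.4 kN/bolt. φR_n = 0.75 × (1×204 + 2×230.4) = 498.6 kN.
Tension rupture (net): A_n = (161 − 1×29)×10 = 1320 mm² (U = 1.0, A_e = A_n). φR_n = 0.75 × 400 × 1320 = 396.0 kN.
Block shear: shear path 1×[56+2×94] = 1×244 mm, A_gv = 2440, A_nv = 1×(244 − 2.5×29)×10 = 1715 mm²; tension to near edge: (39 − 0.5×29)×10 = 245 mm². R_n = min(0.6×400×1715, 0.6×250×2440) + 1.0×400×245 = min(411.6, 366) + 98 = 464 kN. φR_n = 0.75 × 464 = 348.0 kN.
Governing: min(477.4, 498.6, 396.0, 348.0) = 348.0 kN → block shear.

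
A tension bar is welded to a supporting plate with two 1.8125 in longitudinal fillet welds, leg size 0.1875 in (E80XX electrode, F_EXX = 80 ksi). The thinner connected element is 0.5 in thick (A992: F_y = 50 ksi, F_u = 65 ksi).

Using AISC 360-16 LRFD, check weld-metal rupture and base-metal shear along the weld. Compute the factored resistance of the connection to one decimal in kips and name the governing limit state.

Weld metal: throat = 0.707×0.1875 = 0.13256 in, L = 2×1.8125 = 3.625 in. φR_n = 0.75 × 0.6 × 80 × 0.13256 × 3.625 = 17.3 kips.
Base metal shear (0.5 in plate): yield φR_n = 1.0×0.6×50×0.5×3.625 = 54.4 kips; rupture φR_n = 0.75×0.6×65×0.5×3.625 = 53.0 kips; take 53.0 kips (rupture).
Governing: min(17.3, 53.0) = 17.3 kips → weld metal.

17.3 kips (weld metal governs)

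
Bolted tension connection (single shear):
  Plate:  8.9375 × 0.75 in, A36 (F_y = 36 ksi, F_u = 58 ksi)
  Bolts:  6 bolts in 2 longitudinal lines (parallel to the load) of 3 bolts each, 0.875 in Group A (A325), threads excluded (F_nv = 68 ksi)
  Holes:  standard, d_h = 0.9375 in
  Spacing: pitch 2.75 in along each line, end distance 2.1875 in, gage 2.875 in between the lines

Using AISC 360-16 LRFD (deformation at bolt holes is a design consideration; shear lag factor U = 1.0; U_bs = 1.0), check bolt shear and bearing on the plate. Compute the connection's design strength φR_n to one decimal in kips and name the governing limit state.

Bolt shear: A_b = π(0.875)²/4 = 0.60132 in². φR_n = 0.75 × 68 × 0.60132 × 6 × 1 = 184.0 kips.
Bearing (0.75 in plate, F_u = 58 ksi): end bolts L_c = 2.1875 − 0.9375/2 = 1.71875, R_n = min(1.2×1.71875×0.75×58, 2.4×0.875×0.75×58) = 89.719 kips/bolt; interior L_c = 2.75 − 0.9375 = 1.8125, R_n = 91.35 kips/bolt. φR_n = 0.75 × (2×89.719 + 4×91.35) = 408.6 kips.
Governing: min(184.0, 408.6) = 184.0 kips → bolt shear.

184.0 kips (bolt shear governs)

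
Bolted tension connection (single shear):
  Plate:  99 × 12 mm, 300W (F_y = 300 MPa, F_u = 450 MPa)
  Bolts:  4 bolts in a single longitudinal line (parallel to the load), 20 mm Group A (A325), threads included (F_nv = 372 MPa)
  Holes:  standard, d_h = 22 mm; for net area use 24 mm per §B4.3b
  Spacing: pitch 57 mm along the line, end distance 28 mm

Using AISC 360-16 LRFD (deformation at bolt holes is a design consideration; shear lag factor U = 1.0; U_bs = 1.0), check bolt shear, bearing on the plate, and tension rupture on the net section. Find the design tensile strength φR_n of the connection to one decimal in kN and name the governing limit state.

Bolt shear: A_b = π(20)²/4 = 314.16 mm². φR_n = 0.75 × 372 × 314.16 × 4 × 1 = 350.6 kN.
Bearing (12 mm plate, F_u = 450 MPa): end bolts L_c = 28 − 22/2 = 17, R_n = min(1.2×17×12×450, 2.4×20×12×450) = 110.16 kN/bolt; interior L_c = 57 − 22 = 35, R_n = 226.8 kN/bolt. φR_n = 0.75 × (1×110.16 + 3×226.8) = 592.9 kN.
Tension rupture (net): A_n = (99 − 1×24)×12 = 900 mm² (U = 1.0, A_e = A_n). φR_n = 0.75 × 450 × 900 = 303.8 kN.
Governing: min(350.6, 592.9, 303.8) = 303.8 kN → net-section rupture.

303.8 kN (net-section rupture governs)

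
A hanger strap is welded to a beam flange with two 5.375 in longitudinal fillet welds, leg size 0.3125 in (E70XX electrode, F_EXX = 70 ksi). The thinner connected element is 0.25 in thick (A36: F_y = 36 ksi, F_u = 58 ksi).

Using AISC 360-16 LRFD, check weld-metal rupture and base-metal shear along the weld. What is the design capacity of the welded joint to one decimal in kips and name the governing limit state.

58.1 kips (base-metal shear governs)

Weld metal: throat = 0.707×0.3125 = 0.22094 in, L = 2×5.375 = 10.75 in. φR_n = 0.75 × 0.6 × 70 × 0.22094 × 10.75 = 74.8 kips.
Base metal shear (0.25 in plate): yield φR_n = 1.0×0.6×36×0.25×10.75 = 58.1 kips; rupture φR_n = 0.75×0.6×58×0.25×10.75 = 70.1 kips; take 58.1 kips (yield).
Governing: min(74.8, 58.1) = 58.1 kips → base-metal shear.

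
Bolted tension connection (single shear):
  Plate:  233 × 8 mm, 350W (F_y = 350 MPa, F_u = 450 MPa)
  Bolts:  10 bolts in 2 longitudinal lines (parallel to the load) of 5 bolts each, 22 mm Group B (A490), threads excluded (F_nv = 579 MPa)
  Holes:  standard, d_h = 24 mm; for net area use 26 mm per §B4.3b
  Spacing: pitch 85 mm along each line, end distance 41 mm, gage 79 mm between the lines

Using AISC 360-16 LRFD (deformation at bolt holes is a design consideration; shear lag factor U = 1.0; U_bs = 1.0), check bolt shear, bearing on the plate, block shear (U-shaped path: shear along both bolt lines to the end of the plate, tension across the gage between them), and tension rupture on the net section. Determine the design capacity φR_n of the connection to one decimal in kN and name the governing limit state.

Bolt shear: A_b = π(22)²/4 = 380.13 mm². φR_n = 0.75 × 579 × 380.13 × 10 × 1 = 1650.7 kN.
Bearing (8 mm plate, F_u = 450 MPa): end bolts L_c = 41 − 24/2 = 29, R_n = min(1.2×29×8×450, 2.4×22×8×450) = 125.28 kN/bolt; interior L_c = 85 − 24 = 61, R_n = 190.08 kN/bolt. φR_n = 0.75 × (2×125.28 + 8×190.08) = 1328.4 kN.
Block shear: shear path 2×[41+4×85] = 2×381 mm, A_gv = 6096, A_nv = 2×(381 − 4.5×26)×8 = 4224 mm²; tension across gage: (79 − 1×26)×8 = 424 mm². R_n = min(0.6×450×4224, 0.6×350×6096) + 1.0×450×424 = min(1140.5, 1280.2) + 190.8 = 1331.3 kN. φR_n = 0.75 × 1331.3 = 998.5 kN.
Tension rupture (net): A_n = (233 − 2×26)×8 = 1448 mm² (U = 1.0, A_e = A_n). φR_n = 0.75 × 450 × 1448 = 488.7 kN.
Governing: min(1650.7, 1328.4, 998.5, 488.7) = 488.7 kN → net-section rupture.

488.7 kN (net-section rupture governs)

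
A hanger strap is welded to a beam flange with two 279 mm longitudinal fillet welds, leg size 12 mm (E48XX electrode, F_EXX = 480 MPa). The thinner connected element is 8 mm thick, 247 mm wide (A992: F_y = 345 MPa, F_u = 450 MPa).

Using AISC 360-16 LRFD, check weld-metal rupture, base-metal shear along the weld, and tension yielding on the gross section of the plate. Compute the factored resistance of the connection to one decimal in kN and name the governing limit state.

Weld metal: throat = 0.707×12 = 8.484 mm, L = 2×279 = 558 mm. φR_n = 0.75 × 0.6 × 480 × 8.484 × 558 = 1022.6 kN.
Base metal shear (8 mm plate): yield φR_n = 1.0×0.6×345×8×558 = 924.0 kN; rupture φR_n = 0.75×0.6×450×8×558 = 904.0 kN; take 904.0 kN (rupture).
Tension yield (gross): A_g = 247×8 = 1976 mm². φR_n = 0.90 × 345 × 1976 = 613.5 kN.
Governing: min(1022.6, 904.0, 613.5) = 613.5 kN → gross-section yield.

613.5 kN (gross-section yield governs)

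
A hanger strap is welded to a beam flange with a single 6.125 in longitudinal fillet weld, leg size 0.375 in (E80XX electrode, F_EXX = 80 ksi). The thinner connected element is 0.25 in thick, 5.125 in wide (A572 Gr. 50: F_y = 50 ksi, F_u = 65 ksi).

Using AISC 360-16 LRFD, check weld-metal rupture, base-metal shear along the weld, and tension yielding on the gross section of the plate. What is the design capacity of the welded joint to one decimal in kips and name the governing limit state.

Weld metal: throat = 0.707×0.375 = 0.26513 in, L = 6.125 in. φR_n = 0.75 × 0.6 × 80 × 0.26513 × 6.125 = 58.5 kips.
Base metal shear (0.25 in plate): yield φR_n = 1.0×0.6×50×0.25×6.125 = 45.9 kips; rupture φR_n = 0.75×0.6×65×0.25×6.125 = 44.8 kips; take 44.8 kips (rupture).
Tension yield (gross): A_g = 5.125×0.25 = 1.2813 in². φR_n = 0.90 × 50 × 1.2813 = 57.7 kips.
Governing: min(58.5, 44.8, 57.7) = 44.8 kips → base-metal shear.

44.8 kips (base-metal shear governs)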